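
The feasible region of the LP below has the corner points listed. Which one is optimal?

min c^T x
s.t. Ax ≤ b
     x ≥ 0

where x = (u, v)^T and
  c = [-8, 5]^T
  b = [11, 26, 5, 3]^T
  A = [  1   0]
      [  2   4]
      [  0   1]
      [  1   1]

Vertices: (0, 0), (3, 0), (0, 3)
Evaluating z = -8u + 5v at each vertex:
  (0, 0): z = 0
  (3, 0): z = -24
  (0, 3): z = 15

The smallest value is z = -24, attained at (3, 0).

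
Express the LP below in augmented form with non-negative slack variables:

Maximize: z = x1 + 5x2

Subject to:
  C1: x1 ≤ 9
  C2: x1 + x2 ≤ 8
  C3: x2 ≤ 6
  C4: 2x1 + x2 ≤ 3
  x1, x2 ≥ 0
max z = x1 + 5x2

s.t.
  x1 + s1 = 9
  x1 + x2 + s2 = 8
  x2 + s3 = 6
  2x1 + x2 + s4 = 3
  x1, x2, s1, s2, s3, s4 ≥ 0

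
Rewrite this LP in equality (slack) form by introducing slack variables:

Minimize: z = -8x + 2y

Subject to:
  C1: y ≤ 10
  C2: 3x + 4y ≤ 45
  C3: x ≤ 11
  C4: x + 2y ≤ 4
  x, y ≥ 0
min z = -8x + 2y

s.t.
  y + s1 = 10
  3x + 4y + s2 = 45
  x + s3 = 11
  x + 2y + s4 = 4
  x, y, s1, s2, s3, s4 ≥ 0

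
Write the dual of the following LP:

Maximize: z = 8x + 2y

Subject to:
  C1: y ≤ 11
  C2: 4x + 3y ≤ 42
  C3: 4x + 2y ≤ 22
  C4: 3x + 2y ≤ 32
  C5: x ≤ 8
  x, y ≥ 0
Minimize: z = 11y1 + 42y2 + 22y3 + 32y4 + 8y5

Subject to:
  C1: -4y2 - 4y3 - 3y4 - y5 ≤ -8
  C2: -y1 - 3y2 - 2y3 - 2y4 ≤ -2
  y1, y2, y3, y4, y5 ≥ 0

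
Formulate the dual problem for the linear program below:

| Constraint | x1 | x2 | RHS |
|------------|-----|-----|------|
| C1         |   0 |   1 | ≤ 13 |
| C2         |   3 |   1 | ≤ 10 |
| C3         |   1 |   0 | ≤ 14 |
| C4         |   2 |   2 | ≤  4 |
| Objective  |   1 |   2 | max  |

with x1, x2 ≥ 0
Minimize: z = 13y1 + 10y2 + 14y3 + 4y4

Subject to:
  C1: -3y2 - y3 - 2y4 ≤ -1
  C2: -y1 - y2 - 2y4 ≤ -2
  y1, y2, y3, y4 ≥ 0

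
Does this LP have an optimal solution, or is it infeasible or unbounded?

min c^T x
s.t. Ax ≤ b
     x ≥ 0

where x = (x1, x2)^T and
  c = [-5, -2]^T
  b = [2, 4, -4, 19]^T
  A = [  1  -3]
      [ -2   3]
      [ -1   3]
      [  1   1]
One constraint requires x1 - 3x2 ≤ 2, while the constraint -x1 + 3x2 ≤ -4 is equivalent to x1 - 3x2 ≥ 4. Together they would need 4 ≤ x1 - 3x2 ≤ 2, which is impossible since 4 > 2. No point satisfies all constraints.

Infeasible — the constraint set is empty.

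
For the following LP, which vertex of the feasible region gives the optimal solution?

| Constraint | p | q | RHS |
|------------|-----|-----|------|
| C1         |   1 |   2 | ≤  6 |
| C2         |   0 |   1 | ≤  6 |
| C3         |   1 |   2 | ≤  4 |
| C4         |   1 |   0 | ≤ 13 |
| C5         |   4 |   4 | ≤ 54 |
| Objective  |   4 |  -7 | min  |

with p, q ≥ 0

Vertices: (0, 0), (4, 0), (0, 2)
Evaluating z = 4p - 7q at each vertex:
  (0, 0): z = 0
  (4, 0): z = 16
  (0, 2): z = -14

The smallest value is z = -14, attained at (0, 2).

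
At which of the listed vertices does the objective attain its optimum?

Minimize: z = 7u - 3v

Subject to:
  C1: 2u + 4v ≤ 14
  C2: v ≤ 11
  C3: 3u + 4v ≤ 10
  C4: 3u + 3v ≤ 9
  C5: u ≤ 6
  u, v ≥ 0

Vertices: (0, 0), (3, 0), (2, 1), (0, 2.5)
Evaluating z = 7u - 3v at each vertex:
  (0, 0): z = 0
  (3, 0): z = 21
  (2, 1): z = 11
  (0, 2.5): z = -7.5

The smallest value is z = -7.5, attained at (0, 2.5).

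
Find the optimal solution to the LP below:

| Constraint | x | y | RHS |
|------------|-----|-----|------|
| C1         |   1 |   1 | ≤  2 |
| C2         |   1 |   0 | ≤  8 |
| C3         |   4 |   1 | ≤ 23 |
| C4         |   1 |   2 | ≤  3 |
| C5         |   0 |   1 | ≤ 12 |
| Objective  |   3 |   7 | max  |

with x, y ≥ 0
Each vertex is the intersection of two constraint boundaries that also satisfies all remaining constraints:
  x = 0 and y = 0 → (0, 0)
  x + y = 2 and y = 0 → (2, 0)
  x + y = 2 and x + 2y = 3 → (1, 1)
  x + 2y = 3 and x = 0 → (0, 1.5)

Evaluating z = 3x + 7y at each vertex:
  (0, 0): z = 0
  (2, 0): z = 6
  (1, 1): z = 10
  (0, 1.5): z = 10.5

The maximum is at (0, 1.5) with z = 10.5.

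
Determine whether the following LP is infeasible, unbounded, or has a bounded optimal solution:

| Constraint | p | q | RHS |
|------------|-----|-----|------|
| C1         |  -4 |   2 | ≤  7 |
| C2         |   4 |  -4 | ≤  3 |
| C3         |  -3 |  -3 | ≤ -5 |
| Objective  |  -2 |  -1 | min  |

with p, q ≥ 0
Feasible point: (0, 2) satisfies every constraint, so the LP is feasible.
Direction d = (1, 1): for each constraint row a, a·d ≤ 0 —
  (-4)(1) + (2)(1) = -2 ≤ 0
  (4)(1) + (-4)(1) = 0 ≤ 0
  (-3)(1) + (-3)(1) = -6 ≤ 0
and d ≥ 0, so (0, 2) + t·d stays feasible for every t ≥ 0. Along this ray z = -2p - q changes by -3 per unit t, so z → −∞.

The LP is unbounded; z can be made arbitrarily small.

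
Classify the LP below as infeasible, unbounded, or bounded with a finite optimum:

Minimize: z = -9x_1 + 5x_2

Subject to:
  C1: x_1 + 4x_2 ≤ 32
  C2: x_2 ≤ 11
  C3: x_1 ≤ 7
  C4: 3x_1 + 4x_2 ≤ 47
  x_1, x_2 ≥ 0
The point (7, 0) satisfies every constraint, so the LP is feasible; the constraints give x_1 ≤ 7 and x_2 ≤ 11, which with x_1, x_2 ≥ 0 keep the feasible region inside a bounded box. A feasible, bounded LP attains a finite optimum at a vertex.

Evaluating z = -9x_1 + 5x_2 at each vertex:
  (0, 0): z = 0
  (7, 0): z = -63
  (7, 6.25): z = -31.75
  (0, 8): z = 40

The LP has an optimal solution: (7, 0) with z = -63.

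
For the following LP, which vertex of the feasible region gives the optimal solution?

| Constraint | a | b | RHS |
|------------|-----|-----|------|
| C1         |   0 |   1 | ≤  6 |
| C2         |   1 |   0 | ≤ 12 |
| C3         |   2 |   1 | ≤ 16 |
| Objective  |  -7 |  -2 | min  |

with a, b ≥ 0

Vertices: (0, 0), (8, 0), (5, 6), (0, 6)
(8, 0) with z = -56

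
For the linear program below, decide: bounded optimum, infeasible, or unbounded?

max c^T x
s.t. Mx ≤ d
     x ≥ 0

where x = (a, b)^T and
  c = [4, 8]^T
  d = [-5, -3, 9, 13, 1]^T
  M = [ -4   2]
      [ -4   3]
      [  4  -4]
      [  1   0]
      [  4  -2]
One constraint requires 4a - 2b ≤ 1, while the constraint -4a + 2b ≤ -5 is equivalent to 4a - 2b ≥ 5. Together they would need 5 ≤ 4a - 2b ≤ 1, which is impossible since 5 > 1. No point satisfies all constraints.

Infeasible: no point satisfies all constraints simultaneously.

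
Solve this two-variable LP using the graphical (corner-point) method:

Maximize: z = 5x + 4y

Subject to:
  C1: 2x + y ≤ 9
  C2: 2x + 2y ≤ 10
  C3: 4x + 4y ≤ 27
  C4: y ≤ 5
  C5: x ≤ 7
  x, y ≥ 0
x = 4, y = 1, z = 24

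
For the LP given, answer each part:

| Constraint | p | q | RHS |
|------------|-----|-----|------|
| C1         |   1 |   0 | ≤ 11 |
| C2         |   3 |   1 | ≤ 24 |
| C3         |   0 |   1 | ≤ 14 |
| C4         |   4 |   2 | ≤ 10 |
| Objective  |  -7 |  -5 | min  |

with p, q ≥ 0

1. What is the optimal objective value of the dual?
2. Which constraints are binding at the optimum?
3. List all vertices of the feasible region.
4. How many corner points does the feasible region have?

1. -25 (by strong duality, equal to the primal optimum)
2. C4, p ≥ 0
3. (0, 0), (2.5, 0), (0, 5)
4. 3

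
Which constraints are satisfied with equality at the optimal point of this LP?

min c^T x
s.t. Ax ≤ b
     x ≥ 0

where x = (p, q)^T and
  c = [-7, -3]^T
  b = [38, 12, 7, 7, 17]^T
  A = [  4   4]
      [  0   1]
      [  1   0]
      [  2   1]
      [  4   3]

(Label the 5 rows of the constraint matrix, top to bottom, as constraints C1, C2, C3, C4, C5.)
Optimal: p = 3.5, q = 0
Binding: C4, q ≥ 0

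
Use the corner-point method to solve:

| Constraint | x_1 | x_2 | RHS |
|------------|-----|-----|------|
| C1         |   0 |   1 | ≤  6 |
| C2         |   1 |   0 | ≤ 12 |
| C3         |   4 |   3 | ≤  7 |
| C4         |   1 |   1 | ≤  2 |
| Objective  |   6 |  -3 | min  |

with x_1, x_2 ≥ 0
Each vertex is the intersection of two constraint boundaries that also satisfies all remaining constraints:
  x_1 = 0 and x_2 = 0 → (0, 0)
  4x_1 + 3x_2 = 7 and x_2 = 0 → (1.75, 0)
  4x_1 + 3x_2 = 7 and x_1 + x_2 = 2 → (1, 1)
  x_1 + x_2 = 2 and x_1 = 0 → (0, 2)

Evaluating z = 6x_1 - 3x_2 at each vertex:
  (0, 0): z = 0
  (1.75, 0): z = 10.5
  (1, 1): z = 3
  (0, 2): z = -6

The minimum is at (0, 2) with z = -6.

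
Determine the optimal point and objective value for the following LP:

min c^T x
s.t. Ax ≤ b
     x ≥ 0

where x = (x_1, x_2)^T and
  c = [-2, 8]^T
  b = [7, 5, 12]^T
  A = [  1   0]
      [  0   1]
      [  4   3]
x_1 = 3, x_2 = 0, z = -6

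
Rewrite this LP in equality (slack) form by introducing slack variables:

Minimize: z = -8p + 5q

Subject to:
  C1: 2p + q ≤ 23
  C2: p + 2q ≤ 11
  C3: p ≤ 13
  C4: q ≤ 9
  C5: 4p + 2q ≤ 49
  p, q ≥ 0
min z = -8p + 5q

s.t.
  2p + q + s1 = 23
  p + 2q + s2 = 11
  p + s3 = 13
  q + s4 = 9
  4p + 2q + s5 = 49
  p, q, s1, s2, s3, s4, s5 ≥ 0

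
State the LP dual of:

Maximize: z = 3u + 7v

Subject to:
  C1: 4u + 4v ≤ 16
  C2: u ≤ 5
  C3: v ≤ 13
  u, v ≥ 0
Minimize: z = 16y1 + 5y2 + 13y3

Subject to:
  C1: -4y1 - y2 ≤ -3
  C2: -4y1 - y3 ≤ -7
  y1, y2, y3 ≥ 0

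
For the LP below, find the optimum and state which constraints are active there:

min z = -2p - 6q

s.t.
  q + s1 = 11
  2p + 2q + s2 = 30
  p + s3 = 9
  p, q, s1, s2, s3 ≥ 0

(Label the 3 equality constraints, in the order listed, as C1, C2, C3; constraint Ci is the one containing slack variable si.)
Optimal: p = 4, q = 11
Slack at optimum:
  C1: slack = 0 (binding)
  C2: slack = 0 (binding)
  C3: slack = 5
  p ≥ 0: p = 4
  q ≥ 0: q = 11
Binding constraints: C1, C2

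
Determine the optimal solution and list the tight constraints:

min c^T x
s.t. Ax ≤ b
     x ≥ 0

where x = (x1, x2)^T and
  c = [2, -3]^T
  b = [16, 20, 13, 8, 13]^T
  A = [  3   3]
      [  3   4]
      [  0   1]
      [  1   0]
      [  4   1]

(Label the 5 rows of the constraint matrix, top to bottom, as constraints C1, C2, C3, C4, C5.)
Optimal: x1 = 0, x2 = 5
Slack at optimum:
  C1: slack = 1
  C2: slack = 0 (binding)
  C3: slack = 8
  C4: slack = 8
  C5: slack = 8
  x1 ≥ 0: x1 = 0 (binding)
  x2 ≥ 0: x2 = 5
Binding constraints: C2, x1 ≥ 0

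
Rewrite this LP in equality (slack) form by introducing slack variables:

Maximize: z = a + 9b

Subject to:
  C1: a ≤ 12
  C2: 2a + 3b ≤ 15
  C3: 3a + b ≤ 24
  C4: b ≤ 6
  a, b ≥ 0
max z = a + 9b

s.t.
  a + s1 = 12
  2a + 3b + s2 = 15
  3a + b + s3 = 24
  b + s4 = 6
  a, b, s1, s2, s3, s4 ≥ 0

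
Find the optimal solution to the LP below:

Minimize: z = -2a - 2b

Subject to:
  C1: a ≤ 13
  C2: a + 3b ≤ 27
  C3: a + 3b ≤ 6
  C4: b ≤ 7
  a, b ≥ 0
a = 6, b = 0, z = -12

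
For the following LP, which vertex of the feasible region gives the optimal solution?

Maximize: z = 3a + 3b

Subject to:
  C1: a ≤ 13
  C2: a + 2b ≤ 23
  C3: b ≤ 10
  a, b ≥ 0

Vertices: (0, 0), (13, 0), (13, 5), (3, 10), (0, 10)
Evaluating z = 3a + 3b at each vertex:
  (0, 0): z = 0
  (13, 0): z = 39
  (13, 5): z = 54
  (3, 10): z = 39
  (0, 10): z = 30

The largest value is z = 54, attained at (13, 5).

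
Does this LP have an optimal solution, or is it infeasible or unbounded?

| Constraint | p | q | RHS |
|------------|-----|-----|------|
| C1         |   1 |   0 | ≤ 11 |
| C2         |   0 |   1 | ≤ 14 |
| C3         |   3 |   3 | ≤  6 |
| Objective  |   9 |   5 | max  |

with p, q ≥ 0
The point (2, 0) satisfies every constraint, so the LP is feasible; the constraints give p ≤ 11 and q ≤ 14, which with p, q ≥ 0 keep the feasible region inside a bounded box. A feasible, bounded LP attains a finite optimum at a vertex.

Evaluating z = 9p + 5q at each vertex:
  (0, 0): z = 0
  (2, 0): z = 18
  (0, 2): z = 10

The LP has an optimal solution: (2, 0) with z = 18.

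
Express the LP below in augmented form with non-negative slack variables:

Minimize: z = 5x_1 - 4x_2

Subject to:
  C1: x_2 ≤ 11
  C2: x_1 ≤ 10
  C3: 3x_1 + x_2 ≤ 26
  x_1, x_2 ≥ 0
min z = 5x_1 - 4x_2

s.t.
  x_2 + s1 = 11
  x_1 + s2 = 10
  3x_1 + x_2 + s3 = 26
  x_1, x_2, s1, s2, s3 ≥ 0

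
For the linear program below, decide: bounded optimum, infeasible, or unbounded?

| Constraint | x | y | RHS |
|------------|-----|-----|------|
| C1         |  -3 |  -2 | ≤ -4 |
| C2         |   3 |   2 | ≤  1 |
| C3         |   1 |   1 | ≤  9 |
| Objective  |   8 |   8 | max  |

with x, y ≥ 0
C2 requires 3x + 2y ≤ 1, while C1 (-3x - 2y ≤ -4) is equivalent to 3x + 2y ≥ 4. Together they would need 4 ≤ 3x + 2y ≤ 1, which is impossible since 4 > 1. No point satisfies all constraints.

The feasible region is empty; the LP is infeasible.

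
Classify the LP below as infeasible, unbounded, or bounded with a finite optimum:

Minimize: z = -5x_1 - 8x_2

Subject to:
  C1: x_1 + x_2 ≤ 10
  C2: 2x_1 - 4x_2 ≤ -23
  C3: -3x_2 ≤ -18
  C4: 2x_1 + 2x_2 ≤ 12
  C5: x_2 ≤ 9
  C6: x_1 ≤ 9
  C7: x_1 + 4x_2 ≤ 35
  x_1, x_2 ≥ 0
The point (0, 6) satisfies every constraint, so the LP is feasible; the constraints give x_1 ≤ 9 and x_2 ≤ 9, which with x_1, x_2 ≥ 0 keep the feasible region inside a bounded box. A feasible, bounded LP attains a finite optimum at a vertex.

The LP has an optimal solution: (0, 6) with z = -48.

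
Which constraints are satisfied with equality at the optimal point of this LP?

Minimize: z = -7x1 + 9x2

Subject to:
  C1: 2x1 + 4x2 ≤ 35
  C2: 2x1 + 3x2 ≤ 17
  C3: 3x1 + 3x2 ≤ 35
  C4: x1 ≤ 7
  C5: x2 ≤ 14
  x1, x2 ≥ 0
Optimal: x1 = 7, x2 = 0
Binding: C4, x2 ≥ 0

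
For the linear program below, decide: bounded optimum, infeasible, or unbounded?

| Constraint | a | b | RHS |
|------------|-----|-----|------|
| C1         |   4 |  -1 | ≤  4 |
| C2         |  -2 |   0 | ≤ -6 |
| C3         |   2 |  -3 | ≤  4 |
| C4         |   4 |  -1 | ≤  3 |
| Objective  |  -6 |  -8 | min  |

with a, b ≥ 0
Feasible point: (3, 9) satisfies every constraint, so the LP is feasible.
Direction d = (0, 1): for each constraint row a, a·d ≤ 0 —
  (4)(0) + (-1)(1) = -1 ≤ 0
  (-2)(0) + (0)(1) = 0 ≤ 0
  (2)(0) + (-3)(1) = -3 ≤ 0
  (4)(0) + (-1)(1) = -1 ≤ 0
and d ≥ 0, so (3, 9) + t·d stays feasible for every t ≥ 0. Along this ray z = -6a - 8b changes by -8 per unit t, so z → −∞.

Unbounded — the objective can decrease without bound over the feasible region.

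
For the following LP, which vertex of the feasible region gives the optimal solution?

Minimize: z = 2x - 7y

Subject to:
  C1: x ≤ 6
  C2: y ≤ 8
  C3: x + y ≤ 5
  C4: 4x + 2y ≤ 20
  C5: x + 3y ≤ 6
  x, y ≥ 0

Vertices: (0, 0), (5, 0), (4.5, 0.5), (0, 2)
Evaluating z = 2x - 7y at each vertex:
  (0, 0): z = 0
  (5, 0): z = 10
  (4.5, 0.5): z = 5.5
  (0, 2): z = -14

The smallest value is z = -14, attained at (0, 2).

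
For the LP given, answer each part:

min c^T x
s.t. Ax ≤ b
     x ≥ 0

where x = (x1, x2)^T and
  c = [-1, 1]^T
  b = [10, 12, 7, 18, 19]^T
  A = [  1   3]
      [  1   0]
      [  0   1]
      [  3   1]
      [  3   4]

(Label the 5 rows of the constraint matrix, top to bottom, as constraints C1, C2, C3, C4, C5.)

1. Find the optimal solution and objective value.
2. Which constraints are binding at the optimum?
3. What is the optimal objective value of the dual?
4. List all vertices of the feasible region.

1. x1 = 6, x2 = 0, z = -6
2. C4, x2 ≥ 0
3. -6 (by strong duality, equal to the primal optimum)
4. (0, 0), (6, 0), (5.889, 0.3333), (3.4, 2.2), (0, 3.333)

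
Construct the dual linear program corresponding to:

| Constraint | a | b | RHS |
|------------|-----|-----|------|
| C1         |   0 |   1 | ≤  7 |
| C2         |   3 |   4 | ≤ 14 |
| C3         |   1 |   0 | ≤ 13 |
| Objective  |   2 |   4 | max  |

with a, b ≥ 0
Minimize: z = 7y1 + 14y2 + 13y3

Subject to:
  C1: -3y2 - y3 ≤ -2
  C2: -y1 - 4y2 ≤ -4
  y1, y2, y3 ≥ 0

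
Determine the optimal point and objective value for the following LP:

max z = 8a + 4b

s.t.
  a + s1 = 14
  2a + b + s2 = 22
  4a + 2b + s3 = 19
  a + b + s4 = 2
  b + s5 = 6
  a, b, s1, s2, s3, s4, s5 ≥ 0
a = 2, b = 0, z = 16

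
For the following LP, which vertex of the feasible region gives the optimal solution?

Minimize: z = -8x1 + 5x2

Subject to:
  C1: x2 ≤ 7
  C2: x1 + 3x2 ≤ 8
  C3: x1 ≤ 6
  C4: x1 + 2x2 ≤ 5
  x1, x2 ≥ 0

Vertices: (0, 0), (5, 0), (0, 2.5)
(5, 0) with z = -40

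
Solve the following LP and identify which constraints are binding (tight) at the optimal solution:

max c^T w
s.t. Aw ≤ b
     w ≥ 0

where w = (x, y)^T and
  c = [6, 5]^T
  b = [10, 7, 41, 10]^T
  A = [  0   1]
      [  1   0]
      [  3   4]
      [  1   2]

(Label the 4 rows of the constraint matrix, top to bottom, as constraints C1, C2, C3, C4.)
Optimal: x = 7, y = 1.5
Binding: C2, C4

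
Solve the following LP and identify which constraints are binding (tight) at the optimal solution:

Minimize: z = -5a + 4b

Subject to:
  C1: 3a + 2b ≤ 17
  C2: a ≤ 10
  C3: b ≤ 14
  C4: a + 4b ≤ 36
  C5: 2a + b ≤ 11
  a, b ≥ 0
Optimal: a = 5.5, b = 0
Binding: C5, b ≥ 0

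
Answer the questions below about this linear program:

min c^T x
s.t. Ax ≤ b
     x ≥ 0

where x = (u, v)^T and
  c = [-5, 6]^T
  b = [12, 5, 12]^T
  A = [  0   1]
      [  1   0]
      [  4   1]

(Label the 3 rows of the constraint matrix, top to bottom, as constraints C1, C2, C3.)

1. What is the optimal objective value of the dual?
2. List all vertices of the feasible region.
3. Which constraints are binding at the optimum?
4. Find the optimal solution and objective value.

1. -15 (by strong duality, equal to the primal optimum)
2. (0, 0), (3, 0), (0, 12)
3. C3, v ≥ 0
4. u = 3, v = 0, z = -15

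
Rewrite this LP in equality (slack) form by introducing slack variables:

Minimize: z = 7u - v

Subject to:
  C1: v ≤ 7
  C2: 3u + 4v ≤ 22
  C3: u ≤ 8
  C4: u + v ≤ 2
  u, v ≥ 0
min z = 7u - v

s.t.
  v + s1 = 7
  3u + 4v + s2 = 22
  u + s3 = 8
  u + v + s4 = 2
  u, v, s1, s2, s3, s4 ≥ 0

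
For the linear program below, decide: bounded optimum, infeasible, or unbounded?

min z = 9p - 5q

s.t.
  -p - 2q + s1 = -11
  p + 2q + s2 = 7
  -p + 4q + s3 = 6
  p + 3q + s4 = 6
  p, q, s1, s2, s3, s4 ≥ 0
The row p + 2q + s2 = 7 with s2 ≥ 0 requires p + 2q ≤ 7, while the row -p - 2q + s1 = -11 with s1 ≥ 0 is equivalent to p + 2q ≥ 11. Together they would need 11 ≤ p + 2q ≤ 7, which is impossible since 11 > 7. No point satisfies all constraints.

The feasible region is empty; the LP is infeasible.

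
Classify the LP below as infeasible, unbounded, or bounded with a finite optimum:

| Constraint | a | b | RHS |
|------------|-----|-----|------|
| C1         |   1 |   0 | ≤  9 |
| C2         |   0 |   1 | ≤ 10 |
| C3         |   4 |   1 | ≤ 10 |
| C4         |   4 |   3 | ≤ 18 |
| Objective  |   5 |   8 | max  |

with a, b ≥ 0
The point (0, 6) satisfies every constraint, so the LP is feasible; the constraints give a ≤ 9 and b ≤ 10, which with a, b ≥ 0 keep the feasible region inside a bounded box. A feasible, bounded LP attains a finite optimum at a vertex.

The LP has an optimal solution: (0, 6) with z = 48.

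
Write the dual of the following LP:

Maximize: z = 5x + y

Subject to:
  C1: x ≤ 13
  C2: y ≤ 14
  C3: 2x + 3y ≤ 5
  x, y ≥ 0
Minimize: z = 13y1 + 14y2 + 5y3

Subject to:
  C1: -y1 - 2y3 ≤ -5
  C2: -y2 - 3y3 ≤ -1
  y1, y2, y3 ≥ 0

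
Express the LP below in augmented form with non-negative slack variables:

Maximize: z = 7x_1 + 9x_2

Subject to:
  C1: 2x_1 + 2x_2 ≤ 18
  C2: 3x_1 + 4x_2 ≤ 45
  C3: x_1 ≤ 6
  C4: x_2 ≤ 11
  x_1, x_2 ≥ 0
max z = 7x_1 + 9x_2

s.t.
  2x_1 + 2x_2 + s1 = 18
  3x_1 + 4x_2 + s2 = 45
  x_1 + s3 = 6
  x_2 + s4 = 11
  x_1, x_2, s1, s2, s3, s4 ≥ 0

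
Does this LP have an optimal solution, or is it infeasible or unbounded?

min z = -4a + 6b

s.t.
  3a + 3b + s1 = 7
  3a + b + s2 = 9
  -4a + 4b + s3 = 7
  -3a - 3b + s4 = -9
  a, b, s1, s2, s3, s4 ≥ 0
The row 3a + 3b + s1 = 7 with s1 ≥ 0 requires 3a + 3b ≤ 7, while the row -3a - 3b + s4 = -9 with s4 ≥ 0 is equivalent to 3a + 3b ≥ 9. Together they would need 9 ≤ 3a + 3b ≤ 7, which is impossible since 9 > 7. No point satisfies all constraints.

Infeasible — the constraint set is empty.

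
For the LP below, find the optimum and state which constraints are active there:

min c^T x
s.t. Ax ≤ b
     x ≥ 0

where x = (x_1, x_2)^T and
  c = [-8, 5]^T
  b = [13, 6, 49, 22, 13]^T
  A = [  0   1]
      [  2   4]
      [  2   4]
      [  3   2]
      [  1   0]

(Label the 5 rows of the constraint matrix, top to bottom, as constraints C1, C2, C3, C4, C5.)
Optimal: x_1 = 3, x_2 = 0
Binding: C2, x_2 ≥ 0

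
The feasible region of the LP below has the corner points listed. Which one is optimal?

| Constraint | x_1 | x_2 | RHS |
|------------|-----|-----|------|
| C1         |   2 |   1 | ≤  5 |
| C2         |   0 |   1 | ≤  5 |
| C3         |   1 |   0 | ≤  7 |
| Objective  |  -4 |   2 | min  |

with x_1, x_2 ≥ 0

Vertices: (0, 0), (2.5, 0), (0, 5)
(2.5, 0) with z = -10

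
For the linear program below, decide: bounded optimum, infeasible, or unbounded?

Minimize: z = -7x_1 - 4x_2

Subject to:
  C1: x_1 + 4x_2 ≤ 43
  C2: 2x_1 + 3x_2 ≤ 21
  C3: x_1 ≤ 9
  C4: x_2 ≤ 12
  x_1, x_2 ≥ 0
The point (9, 1) satisfies every constraint, so the LP is feasible; the constraints give x_1 ≤ 9 and x_2 ≤ 12, which with x_1, x_2 ≥ 0 keep the feasible region inside a bounded box. A feasible, bounded LP attains a finite optimum at a vertex.

Feasible with finite optimum z* = -67 at (9, 1).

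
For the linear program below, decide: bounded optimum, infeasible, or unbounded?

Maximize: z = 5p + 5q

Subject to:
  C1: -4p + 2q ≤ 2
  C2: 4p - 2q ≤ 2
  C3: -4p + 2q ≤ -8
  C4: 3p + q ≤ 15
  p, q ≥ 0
C2 requires 4p - 2q ≤ 2, while C3 (-4p + 2q ≤ -8) is equivalent to 4p - 2q ≥ 8. Together they would need 8 ≤ 4p - 2q ≤ 2, which is impossible since 8 > 2. No point satisfies all constraints.

Infeasible: no point satisfies all constraints simultaneously.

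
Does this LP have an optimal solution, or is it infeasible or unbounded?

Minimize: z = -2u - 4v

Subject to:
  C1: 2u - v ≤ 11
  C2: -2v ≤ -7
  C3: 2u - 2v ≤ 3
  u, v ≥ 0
Feasible point: (0, 4) satisfies every constraint, so the LP is feasible.
Direction d = (0, 1): for each constraint row a, a·d ≤ 0 —
  (2)(0) + (-1)(1) = -1 ≤ 0
  (0)(0) + (-2)(1) = -2 ≤ 0
  (2)(0) + (-2)(1) = -2 ≤ 0
and d ≥ 0, so (0, 4) + t·d stays feasible for every t ≥ 0. Along this ray z = -2u - 4v changes by -4 per unit t, so z → −∞.

The LP is unbounded; z can be made arbitrarily small.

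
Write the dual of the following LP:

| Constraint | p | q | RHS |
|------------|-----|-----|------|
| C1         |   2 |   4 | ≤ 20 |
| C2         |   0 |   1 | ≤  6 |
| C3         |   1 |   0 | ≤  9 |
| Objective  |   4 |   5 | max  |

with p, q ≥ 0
Minimize: z = 20y1 + 6y2 + 9y3

Subject to:
  C1: -2y1 - y3 ≤ -4
  C2: -4y1 - y2 ≤ -5
  y1, y2, y3 ≥ 0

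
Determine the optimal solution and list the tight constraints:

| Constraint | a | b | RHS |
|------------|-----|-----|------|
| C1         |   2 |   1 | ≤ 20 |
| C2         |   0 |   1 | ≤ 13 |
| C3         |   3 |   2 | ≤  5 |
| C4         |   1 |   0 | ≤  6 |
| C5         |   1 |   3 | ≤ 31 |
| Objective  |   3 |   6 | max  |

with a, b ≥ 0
Optimal: a = 0, b = 2.5
Binding: C3, a ≥ 0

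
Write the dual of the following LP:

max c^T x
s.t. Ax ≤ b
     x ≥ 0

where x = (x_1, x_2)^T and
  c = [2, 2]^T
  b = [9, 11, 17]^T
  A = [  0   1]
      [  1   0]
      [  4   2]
Minimize: z = 9y1 + 11y2 + 17y3

Subject to:
  C1: -y2 - 4y3 ≤ -2
  C2: -y1 - 2y3 ≤ -2
  y1, y2, y3 ≥ 0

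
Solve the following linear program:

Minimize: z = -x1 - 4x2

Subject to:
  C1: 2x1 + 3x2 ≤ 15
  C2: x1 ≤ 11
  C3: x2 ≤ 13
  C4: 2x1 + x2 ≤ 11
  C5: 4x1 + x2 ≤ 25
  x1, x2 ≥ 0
Each vertex is the intersection of two constraint boundaries that also satisfies all remaining constraints:
  x1 = 0 and x2 = 0 → (0, 0)
  2x1 + x2 = 11 and x2 = 0 → (5.5, 0)
  2x1 + 3x2 = 15 and 2x1 + x2 = 11 → (4.5, 2)
  2x1 + 3x2 = 15 and x1 = 0 → (0, 5)

Evaluating z = -x1 - 4x2 at each vertex:
  (0, 0): z = 0
  (5.5, 0): z = -5.5
  (4.5, 2): z = -12.5
  (0, 5): z = -20

The minimum is at (0, 5) with z = -20.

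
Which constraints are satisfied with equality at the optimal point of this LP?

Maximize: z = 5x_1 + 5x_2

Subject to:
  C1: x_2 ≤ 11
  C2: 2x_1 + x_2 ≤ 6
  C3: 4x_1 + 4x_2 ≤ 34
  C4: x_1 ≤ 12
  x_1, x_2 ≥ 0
Optimal: x_1 = 0, x_2 = 6
Slack at optimum:
  C1: slack = 5
  C2: slack = 0 (binding)
  C3: slack = 10
  C4: slack = 12
  x_1 ≥ 0: x_1 = 0 (binding)
  x_2 ≥ 0: x_2 = 6
Binding constraints: C2, x_1 ≥ 0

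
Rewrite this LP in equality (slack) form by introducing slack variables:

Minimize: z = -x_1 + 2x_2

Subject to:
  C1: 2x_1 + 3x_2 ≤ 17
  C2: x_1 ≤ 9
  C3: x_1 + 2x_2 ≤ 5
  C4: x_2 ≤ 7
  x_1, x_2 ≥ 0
min z = -x_1 + 2x_2

s.t.
  2x_1 + 3x_2 + s1 = 17
  x_1 + s2 = 9
  x_1 + 2x_2 + s3 = 5
  x_2 + s4 = 7
  x_1, x_2, s1, s2, s3, s4 ≥ 0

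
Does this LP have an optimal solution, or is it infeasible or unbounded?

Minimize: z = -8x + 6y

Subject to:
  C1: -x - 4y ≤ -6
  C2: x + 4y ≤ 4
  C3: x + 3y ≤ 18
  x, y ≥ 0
C2 requires x + 4y ≤ 4, while C1 (-x - 4y ≤ -6) is equivalent to x + 4y ≥ 6. Together they would need 6 ≤ x + 4y ≤ 4, which is impossible since 6 > 4. No point satisfies all constraints.

The feasible region is empty; the LP is infeasible.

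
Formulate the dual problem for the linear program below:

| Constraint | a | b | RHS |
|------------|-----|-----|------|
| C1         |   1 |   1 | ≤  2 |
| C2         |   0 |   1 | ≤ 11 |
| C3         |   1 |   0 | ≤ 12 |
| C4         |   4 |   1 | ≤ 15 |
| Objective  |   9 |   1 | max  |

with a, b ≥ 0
Minimize: z = 2y1 + 11y2 + 12y3 + 15y4

Subject to:
  C1: -y1 - y3 - 4y4 ≤ -9
  C2: -y1 - y2 - y4 ≤ -1
  y1, y2, y3, y4 ≥ 0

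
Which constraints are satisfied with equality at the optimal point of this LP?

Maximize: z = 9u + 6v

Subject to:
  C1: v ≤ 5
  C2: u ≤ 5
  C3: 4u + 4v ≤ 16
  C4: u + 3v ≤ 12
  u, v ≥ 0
Optimal: u = 4, v = 0
Binding: C3, v ≥ 0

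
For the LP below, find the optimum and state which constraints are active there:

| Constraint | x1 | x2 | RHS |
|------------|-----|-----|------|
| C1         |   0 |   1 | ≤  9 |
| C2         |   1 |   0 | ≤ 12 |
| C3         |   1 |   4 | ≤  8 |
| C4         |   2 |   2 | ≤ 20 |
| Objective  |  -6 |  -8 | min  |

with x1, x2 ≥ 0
Optimal: x1 = 8, x2 = 0
Slack at optimum:
  C1: slack = 9
  C2: slack = 4
  C3: slack = 0 (binding)
  C4: slack = 4
  x1 ≥ 0: x1 = 8
  x2 ≥ 0: x2 = 0 (binding)
Binding constraints: C3, x2 ≥ 0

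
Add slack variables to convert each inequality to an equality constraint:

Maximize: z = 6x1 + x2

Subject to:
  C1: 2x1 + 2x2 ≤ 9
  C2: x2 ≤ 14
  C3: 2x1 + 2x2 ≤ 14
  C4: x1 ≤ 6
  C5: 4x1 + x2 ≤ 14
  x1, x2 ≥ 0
max z = 6x1 + x2

s.t.
  2x1 + 2x2 + s1 = 9
  x2 + s2 = 14
  2x1 + 2x2 + s3 = 14
  x1 + s4 = 6
  4x1 + x2 + s5 = 14
  x1, x2, s1, s2, s3, s4, s5 ≥ 0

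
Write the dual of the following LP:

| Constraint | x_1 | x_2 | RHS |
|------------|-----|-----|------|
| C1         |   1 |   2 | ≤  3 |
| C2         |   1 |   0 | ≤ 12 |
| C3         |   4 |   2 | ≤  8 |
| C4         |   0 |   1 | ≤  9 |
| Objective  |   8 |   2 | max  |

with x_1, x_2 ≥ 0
Minimize: z = 3y1 + 12y2 + 8y3 + 9y4

Subject to:
  C1: -y1 - y2 - 4y3 ≤ -8
  C2: -2y1 - 2y3 - y4 ≤ -2
  y1, y2, y3, y4 ≥ 0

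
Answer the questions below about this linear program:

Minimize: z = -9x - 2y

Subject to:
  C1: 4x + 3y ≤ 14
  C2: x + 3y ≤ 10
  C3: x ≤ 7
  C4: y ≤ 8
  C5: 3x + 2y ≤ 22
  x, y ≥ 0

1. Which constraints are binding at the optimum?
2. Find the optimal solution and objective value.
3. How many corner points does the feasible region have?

1. C1, y ≥ 0
2. x = 3.5, y = 0, z = -31.5
3. 4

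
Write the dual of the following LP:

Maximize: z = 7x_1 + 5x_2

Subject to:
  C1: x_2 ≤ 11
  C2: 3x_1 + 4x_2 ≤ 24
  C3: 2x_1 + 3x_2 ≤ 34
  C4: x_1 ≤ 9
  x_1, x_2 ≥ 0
Minimize: z = 11y1 + 24y2 + 34y3 + 9y4

Subject to:
  C1: -3y2 - 2y3 - y4 ≤ -7
  C2: -y1 - 4y2 - 3y3 ≤ -5
  y1, y2, y3, y4 ≥ 0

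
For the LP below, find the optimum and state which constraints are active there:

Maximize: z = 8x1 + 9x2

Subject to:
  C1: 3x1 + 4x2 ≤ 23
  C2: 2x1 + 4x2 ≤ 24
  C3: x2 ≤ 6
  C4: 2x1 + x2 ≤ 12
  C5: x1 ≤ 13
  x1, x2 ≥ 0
Optimal: x1 = 5, x2 = 2
Slack at optimum:
  C1: slack = 0 (binding)
  C2: slack = 6
  C3: slack = 4
  C4: slack = 0 (binding)
  C5: slack = 8
  x1 ≥ 0: x1 = 5
  x2 ≥ 0: x2 = 2
Binding constraints: C1, C4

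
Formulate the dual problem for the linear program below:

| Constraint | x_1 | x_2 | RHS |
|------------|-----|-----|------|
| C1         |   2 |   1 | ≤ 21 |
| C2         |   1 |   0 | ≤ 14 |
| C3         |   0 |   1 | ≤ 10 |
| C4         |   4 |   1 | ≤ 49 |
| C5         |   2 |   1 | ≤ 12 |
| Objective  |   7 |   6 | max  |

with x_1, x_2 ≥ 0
Minimize: z = 21y1 + 14y2 + 10y3 + 49y4 + 12y5

Subject to:
  C1: -2y1 - y2 - 4y4 - 2y5 ≤ -7
  C2: -y1 - y3 - y4 - y5 ≤ -6
  y1, y2, y3, y4, y5 ≥ 0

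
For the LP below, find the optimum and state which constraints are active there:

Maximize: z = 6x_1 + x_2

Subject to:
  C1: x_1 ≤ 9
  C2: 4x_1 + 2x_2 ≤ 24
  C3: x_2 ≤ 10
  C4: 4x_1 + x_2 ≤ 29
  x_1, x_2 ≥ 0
Optimal: x_1 = 6, x_2 = 0
Binding: C2, x_2 ≥ 0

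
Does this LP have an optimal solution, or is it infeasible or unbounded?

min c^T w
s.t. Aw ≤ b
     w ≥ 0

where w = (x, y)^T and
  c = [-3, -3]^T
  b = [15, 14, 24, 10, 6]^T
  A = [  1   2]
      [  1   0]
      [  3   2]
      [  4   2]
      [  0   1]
The point (0, 5) satisfies every constraint, so the LP is feasible; the constraints give x ≤ 14 and y ≤ 6, which with x, y ≥ 0 keep the feasible region inside a bounded box. A feasible, bounded LP attains a finite optimum at a vertex.

Evaluating z = -3x - 3y at each vertex:
  (0, 0): z = 0
  (2.5, 0): z = -7.5
  (0, 5): z = -15

Bounded optimum: z* = -15 at (0, 5).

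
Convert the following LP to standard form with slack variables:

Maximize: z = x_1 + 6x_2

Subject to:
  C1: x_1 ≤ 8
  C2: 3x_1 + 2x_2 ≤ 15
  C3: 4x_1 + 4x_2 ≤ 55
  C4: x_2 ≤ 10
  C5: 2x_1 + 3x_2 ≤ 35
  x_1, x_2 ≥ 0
max z = x_1 + 6x_2

s.t.
  x_1 + s1 = 8
  3x_1 + 2x_2 + s2 = 15
  4x_1 + 4x_2 + s3 = 55
  x_2 + s4 = 10
  2x_1 + 3x_2 + s5 = 35
  x_1, x_2, s1, s2, s3, s4, s5 ≥ 0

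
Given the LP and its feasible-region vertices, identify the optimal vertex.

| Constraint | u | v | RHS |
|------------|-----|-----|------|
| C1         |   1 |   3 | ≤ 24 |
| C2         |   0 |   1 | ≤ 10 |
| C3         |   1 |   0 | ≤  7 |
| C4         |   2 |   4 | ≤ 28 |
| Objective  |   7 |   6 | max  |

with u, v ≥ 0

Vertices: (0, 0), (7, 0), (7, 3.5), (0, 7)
(7, 3.5) with z = 70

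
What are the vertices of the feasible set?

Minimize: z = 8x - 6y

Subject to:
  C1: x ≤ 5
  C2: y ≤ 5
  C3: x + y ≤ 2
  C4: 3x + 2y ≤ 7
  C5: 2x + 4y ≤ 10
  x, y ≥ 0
Each vertex is the intersection of two constraint boundaries that also satisfies all remaining constraints:
  x = 0 and y = 0 → (0, 0)
  x + y = 2 and y = 0 → (2, 0)
  x + y = 2 and x = 0 → (0, 2)

Vertices: (0, 0), (2, 0), (0, 2)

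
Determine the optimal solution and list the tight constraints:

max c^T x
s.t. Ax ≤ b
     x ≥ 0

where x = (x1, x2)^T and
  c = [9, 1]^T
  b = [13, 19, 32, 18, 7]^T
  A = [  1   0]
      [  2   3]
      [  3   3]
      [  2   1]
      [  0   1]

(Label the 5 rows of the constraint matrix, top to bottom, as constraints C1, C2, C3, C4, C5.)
Optimal: x1 = 9, x2 = 0
Slack at optimum:
  C1: slack = 4
  C2: slack = 1
  C3: slack = 5
  C4: slack = 0 (binding)
  C5: slack = 7
  x1 ≥ 0: x1 = 9
  x2 ≥ 0: x2 = 0 (binding)
Binding constraints: C4, x2 ≥ 0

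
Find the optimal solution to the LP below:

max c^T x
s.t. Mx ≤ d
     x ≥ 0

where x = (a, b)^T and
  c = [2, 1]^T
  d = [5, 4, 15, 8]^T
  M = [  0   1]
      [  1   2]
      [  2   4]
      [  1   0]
Each vertex is the intersection of two constraint boundaries that also satisfies all remaining constraints:
  a = 0 and b = 0 → (0, 0)
  a + 2b = 4 and b = 0 → (4, 0)
  a + 2b = 4 and a = 0 → (0, 2)

Evaluating z = 2a + b at each vertex:
  (0, 0): z = 0
  (4, 0): z = 8
  (0, 2): z = 2

The maximum is at (4, 0) with z = 8.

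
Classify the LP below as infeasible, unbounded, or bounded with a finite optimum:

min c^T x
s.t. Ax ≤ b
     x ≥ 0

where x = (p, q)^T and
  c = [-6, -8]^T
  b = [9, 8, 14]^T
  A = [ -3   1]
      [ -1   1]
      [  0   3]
Feasible point: (0, 0) satisfies every constraint, so the LP is feasible.
Direction d = (1, 0): for each constraint row a, a·d ≤ 0 —
  (-3)(1) + (1)(0) = -3 ≤ 0
  (-1)(1) + (1)(0) = -1 ≤ 0
  (0)(1) + (3)(0) = 0 ≤ 0
and d ≥ 0, so (0, 0) + t·d stays feasible for every t ≥ 0. Along this ray z = -6p - 8q changes by -6 per unit t, so z → −∞.

Unbounded: there is a feasible ray along which z → −∞.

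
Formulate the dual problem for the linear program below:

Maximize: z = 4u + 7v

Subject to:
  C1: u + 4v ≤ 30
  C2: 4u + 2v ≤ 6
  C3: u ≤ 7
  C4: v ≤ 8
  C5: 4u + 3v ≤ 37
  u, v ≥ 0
Minimize: z = 30y1 + 6y2 + 7y3 + 8y4 + 37y5

Subject to:
  C1: -y1 - 4y2 - y3 - 4y5 ≤ -4
  C2: -4y1 - 2y2 - y4 - 3y5 ≤ -7
  y1, y2, y3, y4, y5 ≥ 0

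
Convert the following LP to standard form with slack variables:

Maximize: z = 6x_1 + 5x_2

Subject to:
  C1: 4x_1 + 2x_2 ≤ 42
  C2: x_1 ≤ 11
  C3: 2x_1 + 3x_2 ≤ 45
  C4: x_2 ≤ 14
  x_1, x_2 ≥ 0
max z = 6x_1 + 5x_2

s.t.
  4x_1 + 2x_2 + s1 = 42
  x_1 + s2 = 11
  2x_1 + 3x_2 + s3 = 45
  x_2 + s4 = 14
  x_1, x_2, s1, s2, s3, s4 ≥ 0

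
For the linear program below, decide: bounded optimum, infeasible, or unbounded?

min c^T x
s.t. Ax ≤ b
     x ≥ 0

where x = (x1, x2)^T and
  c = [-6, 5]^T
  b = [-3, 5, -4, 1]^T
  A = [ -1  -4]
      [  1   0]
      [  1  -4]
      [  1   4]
One constraint requires x1 + 4x2 ≤ 1, while the constraint -x1 - 4x2 ≤ -3 is equivalent to x1 + 4x2 ≥ 3. Together they would need 3 ≤ x1 + 4x2 ≤ 1, which is impossible since 3 > 1. No point satisfies all constraints.

The feasible region is empty; the LP is infeasible.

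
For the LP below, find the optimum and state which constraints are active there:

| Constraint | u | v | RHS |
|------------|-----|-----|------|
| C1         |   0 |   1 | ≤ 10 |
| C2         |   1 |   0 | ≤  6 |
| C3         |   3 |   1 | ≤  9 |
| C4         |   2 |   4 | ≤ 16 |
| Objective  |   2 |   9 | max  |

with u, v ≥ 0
Optimal: u = 0, v = 4
Slack at optimum:
  C1: slack = 6
  C2: slack = 6
  C3: slack = 5
  C4: slack = 0 (binding)
  u ≥ 0: u = 0 (binding)
  v ≥ 0: v = 4
Binding constraints: C4, u ≥ 0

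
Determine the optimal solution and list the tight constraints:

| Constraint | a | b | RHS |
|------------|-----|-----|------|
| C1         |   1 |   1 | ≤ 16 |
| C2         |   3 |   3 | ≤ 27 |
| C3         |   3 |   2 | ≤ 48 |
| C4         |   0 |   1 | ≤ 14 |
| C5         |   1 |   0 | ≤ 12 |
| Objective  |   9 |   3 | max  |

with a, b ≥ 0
Optimal: a = 9, b = 0
Binding: C2, b ≥ 0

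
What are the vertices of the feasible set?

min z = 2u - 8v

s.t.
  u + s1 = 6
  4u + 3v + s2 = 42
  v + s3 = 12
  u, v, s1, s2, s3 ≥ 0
Each vertex is the intersection of two constraint boundaries that also satisfies all remaining constraints:
  u = 0 and v = 0 → (0, 0)
  u = 6 and v = 0 → (6, 0)
  u = 6 and 4u + 3v = 42 → (6, 6)
  4u + 3v = 42 and v = 12 → (1.5, 12)
  v = 12 and u = 0 → (0, 12)

Vertices: (0, 0), (6, 0), (6, 6), (1.5, 12), (0, 12)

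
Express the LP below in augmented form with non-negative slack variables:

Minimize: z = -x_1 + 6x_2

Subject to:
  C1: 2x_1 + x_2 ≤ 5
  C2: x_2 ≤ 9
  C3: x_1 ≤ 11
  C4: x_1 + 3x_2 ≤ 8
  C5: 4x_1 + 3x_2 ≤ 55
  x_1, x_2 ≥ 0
min z = -x_1 + 6x_2

s.t.
  2x_1 + x_2 + s1 = 5
  x_2 + s2 = 9
  x_1 + s3 = 11
  x_1 + 3x_2 + s4 = 8
  4x_1 + 3x_2 + s5 = 55
  x_1, x_2, s1, s2, s3, s4, s5 ≥ 0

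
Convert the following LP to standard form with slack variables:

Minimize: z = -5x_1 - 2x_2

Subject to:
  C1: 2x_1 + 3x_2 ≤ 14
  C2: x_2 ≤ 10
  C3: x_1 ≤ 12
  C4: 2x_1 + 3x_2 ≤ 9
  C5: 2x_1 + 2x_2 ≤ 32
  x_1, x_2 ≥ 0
min z = -5x_1 - 2x_2

s.t.
  2x_1 + 3x_2 + s1 = 14
  x_2 + s2 = 10
  x_1 + s3 = 12
  2x_1 + 3x_2 + s4 = 9
  2x_1 + 2x_2 + s5 = 32
  x_1, x_2, s1, s2, s3, s4, s5 ≥ 0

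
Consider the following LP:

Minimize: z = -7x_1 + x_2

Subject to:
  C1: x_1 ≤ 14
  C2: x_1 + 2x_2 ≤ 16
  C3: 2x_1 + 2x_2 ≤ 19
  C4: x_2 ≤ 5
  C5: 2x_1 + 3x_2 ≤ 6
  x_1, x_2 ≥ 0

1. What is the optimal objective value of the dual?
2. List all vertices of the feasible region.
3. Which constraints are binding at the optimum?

1. -21 (by strong duality, equal to the primal optimum)
2. (0, 0), (3, 0), (0, 2)
3. C5, x_2 ≥ 0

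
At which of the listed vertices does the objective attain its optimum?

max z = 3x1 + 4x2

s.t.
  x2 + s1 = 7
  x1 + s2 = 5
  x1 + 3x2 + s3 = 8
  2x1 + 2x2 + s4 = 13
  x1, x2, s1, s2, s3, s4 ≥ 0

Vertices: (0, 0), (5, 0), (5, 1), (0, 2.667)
Evaluating z = 3x1 + 4x2 at each vertex:
  (0, 0): z = 0
  (5, 0): z = 15
  (5, 1): z = 19
  (0, 2.667): z = 10.67

The largest value is z = 19, attained at (5, 1).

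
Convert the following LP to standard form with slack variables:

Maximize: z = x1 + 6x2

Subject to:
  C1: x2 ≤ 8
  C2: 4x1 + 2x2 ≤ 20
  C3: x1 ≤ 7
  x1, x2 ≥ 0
max z = x1 + 6x2

s.t.
  x2 + s1 = 8
  4x1 + 2x2 + s2 = 20
  x1 + s3 = 7
  x1, x2, s1, s2, s3 ≥ 0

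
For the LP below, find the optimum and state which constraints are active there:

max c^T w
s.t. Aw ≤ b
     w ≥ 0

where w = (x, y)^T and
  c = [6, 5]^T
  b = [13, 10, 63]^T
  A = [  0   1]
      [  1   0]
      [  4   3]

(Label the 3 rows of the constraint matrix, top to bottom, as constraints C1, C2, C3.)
Optimal: x = 6, y = 13
Slack at optimum:
  C1: slack = 0 (binding)
  C2: slack = 4
  C3: slack = 0 (binding)
  x ≥ 0: x = 6
  y ≥ 0: y = 13
Binding constraints: C1, C3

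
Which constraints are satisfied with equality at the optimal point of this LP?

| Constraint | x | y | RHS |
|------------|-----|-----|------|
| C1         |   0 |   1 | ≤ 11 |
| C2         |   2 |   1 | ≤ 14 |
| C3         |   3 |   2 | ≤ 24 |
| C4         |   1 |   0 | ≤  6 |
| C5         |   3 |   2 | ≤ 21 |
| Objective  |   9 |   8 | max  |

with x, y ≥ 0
Optimal: x = 0, y = 10.5
Binding: C5, x ≥ 0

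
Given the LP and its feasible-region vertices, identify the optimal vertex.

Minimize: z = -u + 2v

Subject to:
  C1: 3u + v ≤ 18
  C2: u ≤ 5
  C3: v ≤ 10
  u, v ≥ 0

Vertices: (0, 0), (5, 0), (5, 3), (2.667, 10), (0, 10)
Evaluating z = -u + 2v at each vertex:
  (0, 0): z = 0
  (5, 0): z = -5
  (5, 3): z = 1
  (2.667, 10): z = 17.33
  (0, 10): z = 20

The smallest value is z = -5, attained at (5, 0).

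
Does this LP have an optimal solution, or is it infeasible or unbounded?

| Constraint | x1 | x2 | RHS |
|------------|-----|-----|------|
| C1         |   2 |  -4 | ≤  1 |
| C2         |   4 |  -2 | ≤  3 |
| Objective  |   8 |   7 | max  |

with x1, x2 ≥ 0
Feasible point: (0, 0) satisfies every constraint, so the LP is feasible.
Direction d = (0, 1): for each constraint row a, a·d ≤ 0 —
  (2)(0) + (-4)(1) = -4 ≤ 0
  (4)(0) + (-2)(1) = -2 ≤ 0
and d ≥ 0, so (0, 0) + t·d stays feasible for every t ≥ 0. Along this ray z = 8x1 + 7x2 changes by 7 per unit t, so z → +∞.

Unbounded — the objective can increase without bound over the feasible region.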